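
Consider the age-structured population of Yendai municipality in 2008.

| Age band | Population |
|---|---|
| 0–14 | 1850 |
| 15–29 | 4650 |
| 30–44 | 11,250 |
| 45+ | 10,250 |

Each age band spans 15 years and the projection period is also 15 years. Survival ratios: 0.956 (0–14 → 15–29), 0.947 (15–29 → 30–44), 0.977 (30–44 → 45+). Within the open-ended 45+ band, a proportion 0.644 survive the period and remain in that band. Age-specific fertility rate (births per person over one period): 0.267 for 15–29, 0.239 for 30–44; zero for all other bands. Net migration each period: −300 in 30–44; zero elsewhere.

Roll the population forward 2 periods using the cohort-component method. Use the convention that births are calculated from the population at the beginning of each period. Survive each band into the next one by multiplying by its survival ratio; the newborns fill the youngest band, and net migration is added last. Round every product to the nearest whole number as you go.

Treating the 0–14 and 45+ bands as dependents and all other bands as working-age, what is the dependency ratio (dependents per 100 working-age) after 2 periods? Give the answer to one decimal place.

327.1

Period 1.
Births: 4650 × 0.267 = 1242  |  11250 × 0.239 = 2689 — total 3931
15–29: 1850 × 0.956 = 1769
30–44: 4650 × 0.947 = 4404
45+: 11250 × 0.977 + 10250 × 0.644 = 10991 + 6601 = 17592
Net migration: 30–44 − 300 → 4104
End of period: [3931, 1769, 4104, 17592]
Period 2.
Births: 1769 × 0.267 = 472  |  4104 × 0.239 = 981 — total 1453
15–29: 3931 × 0.956 = 3758
30–44: 1769 × 0.947 = 1675
45+: 4104 × 0.977 + 17592 × 0.644 = 4010 + 11329 = 15339
Net migration: 30–44 − 300 → 1375
End of period: [1453, 3758, 1375, 15339]
Dependents (band 0–14 + band 45+) = 1453 + 15339 = 16792; working-age = 5133; ratio = 16792/5133 × 100 = 327.1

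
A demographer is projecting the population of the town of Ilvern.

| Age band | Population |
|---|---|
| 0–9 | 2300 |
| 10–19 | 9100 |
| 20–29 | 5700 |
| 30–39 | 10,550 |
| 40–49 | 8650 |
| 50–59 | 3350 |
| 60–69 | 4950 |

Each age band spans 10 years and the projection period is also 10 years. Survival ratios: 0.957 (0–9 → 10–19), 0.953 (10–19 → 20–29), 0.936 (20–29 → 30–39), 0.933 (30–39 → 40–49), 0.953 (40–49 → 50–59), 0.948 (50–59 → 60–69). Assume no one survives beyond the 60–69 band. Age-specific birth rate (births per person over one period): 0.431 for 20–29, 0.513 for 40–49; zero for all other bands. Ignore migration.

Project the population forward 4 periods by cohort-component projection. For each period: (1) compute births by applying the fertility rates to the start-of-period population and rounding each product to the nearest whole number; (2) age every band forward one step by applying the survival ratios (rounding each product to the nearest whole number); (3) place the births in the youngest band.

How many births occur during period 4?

Numbering the groups 1..7 from youngest to oldest:
Period 1.
Births: 5700 × 0.431 = 2457, 8650 × 0.513 = 4437 → 6894
Group 2: 2300 × 0.957 = 2201
Group 3: 9100 × 0.953 = 8672
Group 4: 5700 × 0.936 = 5335
Group 5: 10550 × 0.933 = 9843
Group 6: 8650 × 0.953 = 8243
Group 7: 3350 × 0.948 = 3176
Giving 6894 / 2201 / 8672 / 5335 / 9843 / 8243 / 3176.
Period 2.
Births: 8672 × 0.431 = 3738, 9843 × 0.513 = 5049 → 8787
Group 2: 6894 × 0.957 = 6598
Group 3: 2201 × 0.953 = 2098
Group 4: 8672 × 0.936 = 8117
Group 5: 5335 × 0.933 = 4978
Group 6: 9843 × 0.953 = 9380
Group 7: 8243 × 0.948 = 7814
Giving 8787 / 6598 / 2098 / 8117 / 4978 / 9380 / 7814.
Period 3.
Births: 2098 × 0.431 = 904, 4978 × 0.513 = 2554 → 3458
Group 2: 8787 × 0.957 = 8409
Group 3: 6598 × 0.953 = 6288
Group 4: 2098 × 0.936 = 1964
Group 5: 8117 × 0.933 = 7573
Group 6: 4978 × 0.953 = 4744
Group 7: 9380 × 0.948 = 8892
Giving 3458 / 8409 / 6288 / 1964 / 7573 / 4744 / 8892.
Period 4.
Births: 6288 × 0.431 = 2710, 7573 × 0.513 = 3885 → 6595
Group 2: 3458 × 0.957 = 3309
Group 3: 8409 × 0.953 = 8014
Group 4: 6288 × 0.936 = 5886
Group 5: 1964 × 0.933 = 1832
Group 6: 7573 × 0.953 = 7217
Group 7: 4744 × 0.948 = 4497
Giving 6595 / 3309 / 8014 / 5886 / 1832 / 7217 / 4497.

6595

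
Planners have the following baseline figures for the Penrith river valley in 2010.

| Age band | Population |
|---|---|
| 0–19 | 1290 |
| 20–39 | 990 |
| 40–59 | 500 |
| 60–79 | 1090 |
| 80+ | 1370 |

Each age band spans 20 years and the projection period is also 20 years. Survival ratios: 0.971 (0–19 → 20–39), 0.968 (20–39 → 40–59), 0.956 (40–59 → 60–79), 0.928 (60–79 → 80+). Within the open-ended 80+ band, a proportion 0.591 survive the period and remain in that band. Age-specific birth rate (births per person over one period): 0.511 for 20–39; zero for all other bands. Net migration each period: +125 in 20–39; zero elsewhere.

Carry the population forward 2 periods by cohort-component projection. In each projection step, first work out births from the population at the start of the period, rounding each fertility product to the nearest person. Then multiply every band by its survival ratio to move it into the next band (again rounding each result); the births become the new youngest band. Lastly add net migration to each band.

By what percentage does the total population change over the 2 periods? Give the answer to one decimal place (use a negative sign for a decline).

Call the groups 1 to 5, youngest first.
After projecting period 1:
Births: 990 × 0.511 = 506
Group 2: 1290 × 0.971 = 1253
Group 3: 990 × 0.968 = 958
Group 4: 500 × 0.956 = 478
Group 5: 1090 × 0.928 + 1370 × 0.591 = 1012 + 810 = 1822
Net migration: Group 2 + 125 → 1378
Giving 506 / 1378 / 958 / 478 / 1822.
After projecting period 2:
Births: 1378 × 0.511 = 704
Group 2: 506 × 0.971 = 491
Group 3: 1378 × 0.968 = 1334
Group 4: 958 × 0.956 = 916
Group 5: 478 × 0.928 + 1822 × 0.591 = 444 + 1077 = 1521
Net migration: Group 2 + 125 → 616
Giving 704 / 616 / 1334 / 916 / 1521.
Total: 5240 → 5091; change = -149; percentage change = -2.8%

-2.8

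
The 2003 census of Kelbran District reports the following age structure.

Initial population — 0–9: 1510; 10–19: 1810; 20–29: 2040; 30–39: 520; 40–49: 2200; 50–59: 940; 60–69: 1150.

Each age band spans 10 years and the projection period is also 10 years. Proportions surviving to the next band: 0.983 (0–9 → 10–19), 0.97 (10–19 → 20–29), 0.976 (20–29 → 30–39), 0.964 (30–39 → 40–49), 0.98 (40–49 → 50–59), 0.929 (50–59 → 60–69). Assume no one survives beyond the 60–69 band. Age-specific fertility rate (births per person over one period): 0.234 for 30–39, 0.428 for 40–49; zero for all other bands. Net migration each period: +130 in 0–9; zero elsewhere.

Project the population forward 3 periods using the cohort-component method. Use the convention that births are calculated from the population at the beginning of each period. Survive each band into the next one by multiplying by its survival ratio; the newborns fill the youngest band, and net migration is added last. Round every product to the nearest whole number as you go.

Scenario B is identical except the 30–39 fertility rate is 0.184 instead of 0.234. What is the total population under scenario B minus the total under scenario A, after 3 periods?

-209

[period 1]
Births: 520 × 0.234 = 122  |  2200 × 0.428 = 942 → 1064
10–19: 1510 × 0.983 = 1484
20–29: 1810 × 0.97 = 1756
30–39: 2040 × 0.976 = 1991
40–49: 520 × 0.964 = 501
50–59: 2200 × 0.98 = 2156
60–69: 940 × 0.929 = 873
Net migration: 0–9 + 130 → 1194
→ [1194, 1484, 1756, 1991, 501, 2156, 873]
[period 2]
Births: 1991 × 0.234 = 466  |  501 × 0.428 = 214 → 680
10–19: 1194 × 0.983 = 1174
20–29: 1484 × 0.97 = 1439
30–39: 1756 × 0.976 = 1714
40–49: 1991 × 0.964 = 1919
50–59: 501 × 0.98 = 491
60–69: 2156 × 0.929 = 2003
Net migration: 0–9 + 130 → 810
→ [810, 1174, 1439, 1714, 1919, 491, 2003]
[period 3]
Births: 1714 × 0.234 = 401  |  1919 × 0.428 = 821 → 1222
10–19: 810 × 0.983 = 796
20–29: 1174 × 0.97 = 1139
30–39: 1439 × 0.976 = 1404
40–49: 1714 × 0.964 = 1652
50–59: 1919 × 0.98 = 1881
60–69: 491 × 0.929 = 456
Net migration: 0–9 + 130 → 1352
→ [1352, 796, 1139, 1404, 1652, 1881, 456]
Scenario A total after 3 periods: 8680
Scenario B projection —
[period 1]
Births: 520 × 0.184 = 96  |  2200 × 0.428 = 942 → 1038
10–19: 1510 × 0.983 = 1484
20–29: 1810 × 0.97 = 1756
30–39: 2040 × 0.976 = 1991
40–49: 520 × 0.964 = 501
50–59: 2200 × 0.98 = 2156
60–69: 940 × 0.929 = 873
Net migration: 0–9 + 130 → 1168
→ [1168, 1484, 1756, 1991, 501, 2156, 873]
[period 2]
Births: 1991 × 0.184 = 366  |  501 × 0.428 = 214 → 580
10–19: 1168 × 0.983 = 1148
20–29: 1484 × 0.97 = 1439
30–39: 1756 × 0.976 = 1714
40–49: 1991 × 0.964 = 1919
50–59: 501 × 0.98 = 491
60–69: 2156 × 0.929 = 2003
Net migration: 0–9 + 130 → 710
→ [710, 1148, 1439, 1714, 1919, 491, 2003]
[period 3]
Births: 1714 × 0.184 = 315  |  1919 × 0.428 = 821 → 1136
10–19: 710 × 0.983 = 698
20–29: 1148 × 0.97 = 1114
30–39: 1439 × 0.976 = 1404
40–49: 1714 × 0.964 = 1652
50–59: 1919 × 0.98 = 1881
60–69: 491 × 0.929 = 456
Net migration: 0–9 + 130 → 1266
→ [1266, 698, 1114, 1404, 1652, 1881, 456]
Scenario B total after 3 periods: 8471
Difference B − A = 8471 − 8680 = -209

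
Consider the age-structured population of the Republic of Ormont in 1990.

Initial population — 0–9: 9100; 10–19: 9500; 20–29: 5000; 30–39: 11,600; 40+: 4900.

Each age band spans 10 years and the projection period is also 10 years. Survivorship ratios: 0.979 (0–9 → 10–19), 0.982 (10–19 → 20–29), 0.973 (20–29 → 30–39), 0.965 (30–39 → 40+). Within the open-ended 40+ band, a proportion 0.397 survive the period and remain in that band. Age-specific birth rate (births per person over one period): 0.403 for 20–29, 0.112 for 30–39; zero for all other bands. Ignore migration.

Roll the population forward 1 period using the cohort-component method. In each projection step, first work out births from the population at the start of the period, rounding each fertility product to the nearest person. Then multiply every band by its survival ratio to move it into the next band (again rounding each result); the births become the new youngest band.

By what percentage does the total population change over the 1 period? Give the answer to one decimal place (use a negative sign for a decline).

-1.4

Period 1:
Births: 5000 × 0.403 = 2015 ; 11600 × 0.112 = 1299 ⇒ total 3314
10–19: 9100 × 0.979 = 8909
20–29: 9500 × 0.982 = 9329
30–39: 5000 × 0.973 = 4865
40+: 11600 × 0.965 + 4900 × 0.397 = 11194 + 1945 = 13139
End of period: [3314, 8909, 9329, 4865, 13139]
Total: 40100 → 39556; change = -544; percentage change = -1.4%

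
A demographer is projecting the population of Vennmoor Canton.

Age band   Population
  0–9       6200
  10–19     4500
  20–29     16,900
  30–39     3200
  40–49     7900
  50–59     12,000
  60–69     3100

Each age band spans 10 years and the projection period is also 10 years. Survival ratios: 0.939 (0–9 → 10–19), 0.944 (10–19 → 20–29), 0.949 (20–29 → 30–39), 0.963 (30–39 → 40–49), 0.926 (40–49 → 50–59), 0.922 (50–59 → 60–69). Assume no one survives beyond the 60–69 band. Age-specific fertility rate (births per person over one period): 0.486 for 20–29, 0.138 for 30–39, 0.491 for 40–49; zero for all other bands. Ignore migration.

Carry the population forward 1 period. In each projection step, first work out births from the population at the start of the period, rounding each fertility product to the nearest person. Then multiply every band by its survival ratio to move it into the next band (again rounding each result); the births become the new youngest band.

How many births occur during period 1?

12534

[period 1]
Births: 16900 * 0.486 = 8213, 3200 * 0.138 = 442, 7900 * 0.491 = 3879 → total 12534
10–19: 6200 * 0.939 = 5822
20–29: 4500 * 0.944 = 4248
30–39: 16900 * 0.949 = 16038
40–49: 3200 * 0.963 = 3082
50–59: 7900 * 0.926 = 7315
60–69: 12000 * 0.922 = 11064
→ [12534, 5822, 4248, 16038, 3082, 7315, 11064]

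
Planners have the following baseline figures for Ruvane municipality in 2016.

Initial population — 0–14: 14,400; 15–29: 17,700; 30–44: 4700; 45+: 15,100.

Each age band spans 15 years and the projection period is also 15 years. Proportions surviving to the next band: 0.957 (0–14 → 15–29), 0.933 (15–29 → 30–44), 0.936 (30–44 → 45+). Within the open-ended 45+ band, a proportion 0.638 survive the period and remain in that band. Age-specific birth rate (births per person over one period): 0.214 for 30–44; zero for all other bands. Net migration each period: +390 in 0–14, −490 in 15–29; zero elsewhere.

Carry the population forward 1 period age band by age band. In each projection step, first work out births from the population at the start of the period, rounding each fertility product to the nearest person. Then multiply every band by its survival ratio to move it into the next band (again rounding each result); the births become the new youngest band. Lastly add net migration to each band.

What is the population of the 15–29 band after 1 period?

13291

Period 1:
Births: 4700 × 0.214 = 1006
15–29: 14400 × 0.957 = 13781
30–44: 17700 × 0.933 = 16514
45+: 4700 × 0.936 + 15100 × 0.638 = 4399 + 9634 = 14033
Net migration: 0–14 + 390 → 1396; 15–29 − 490 → 13291
→ [1396, 13291, 16514, 14033]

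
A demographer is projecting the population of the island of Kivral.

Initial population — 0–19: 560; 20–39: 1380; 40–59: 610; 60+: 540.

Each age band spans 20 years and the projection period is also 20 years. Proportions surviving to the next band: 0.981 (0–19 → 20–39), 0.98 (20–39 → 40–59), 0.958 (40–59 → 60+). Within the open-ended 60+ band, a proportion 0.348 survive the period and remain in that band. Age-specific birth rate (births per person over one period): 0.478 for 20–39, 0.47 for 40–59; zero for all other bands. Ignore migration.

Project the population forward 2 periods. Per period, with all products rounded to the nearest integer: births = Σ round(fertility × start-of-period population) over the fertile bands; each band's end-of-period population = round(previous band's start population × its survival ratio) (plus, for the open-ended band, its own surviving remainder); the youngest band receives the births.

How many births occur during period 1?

[period 1]
Births: 1380 * 0.478 = 660, 610 * 0.47 = 287 → total 947
20–39: 560 * 0.981 = 549
40–59: 1380 * 0.98 = 1352
60+: 610 * 0.958 + 540 * 0.348 = 584 + 188 = 772
Population now: 0–19=947, 20–39=549, 40–59=1352, 60+=772

947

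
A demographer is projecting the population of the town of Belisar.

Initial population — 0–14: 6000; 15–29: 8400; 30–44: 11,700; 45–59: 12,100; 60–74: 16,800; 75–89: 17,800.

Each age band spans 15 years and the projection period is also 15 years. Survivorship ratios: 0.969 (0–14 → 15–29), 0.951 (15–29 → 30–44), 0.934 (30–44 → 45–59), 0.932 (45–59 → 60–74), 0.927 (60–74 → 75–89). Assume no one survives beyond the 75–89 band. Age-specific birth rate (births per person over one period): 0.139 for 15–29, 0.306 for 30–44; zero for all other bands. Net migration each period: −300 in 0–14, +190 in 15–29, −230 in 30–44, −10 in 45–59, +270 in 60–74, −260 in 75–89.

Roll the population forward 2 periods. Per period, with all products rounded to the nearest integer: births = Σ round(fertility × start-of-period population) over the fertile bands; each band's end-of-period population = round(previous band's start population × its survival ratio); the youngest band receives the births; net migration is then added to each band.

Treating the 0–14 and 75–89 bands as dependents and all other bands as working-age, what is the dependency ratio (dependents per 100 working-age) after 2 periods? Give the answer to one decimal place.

48.3

(Bands numbered youngest = 1 to oldest = 6.)
— Period 1 —
Births: 8400 * 0.139 = 1168  |  11700 * 0.306 = 3580 → 4748
Band 2: 6000 * 0.969 = 5814
Band 3: 8400 * 0.951 = 7988
Band 4: 11700 * 0.934 = 10928
Band 5: 12100 * 0.932 = 11277
Band 6: 16800 * 0.927 = 15574
Net migration: Band 1 − 300 → 4448; Band 2 + 190 → 6004; Band 3 − 230 → 7758; Band 4 − 10 → 10918; Band 5 + 270 → 11547; Band 6 − 260 → 15314
Giving 4448 / 6004 / 7758 / 10918 / 11547 / 15314.
— Period 2 —
Births: 6004 * 0.139 = 835  |  7758 * 0.306 = 2374 → 3209
Band 2: 4448 * 0.969 = 4310
Band 3: 6004 * 0.951 = 5710
Band 4: 7758 * 0.934 = 7246
Band 5: 10918 * 0.932 = 10176
Band 6: 11547 * 0.927 = 10704
Net migration: Band 1 − 300 → 2909; Band 2 + 190 → 4500; Band 3 − 230 → 5480; Band 4 − 10 → 7236; Band 5 + 270 → 10446; Band 6 − 260 → 10444
Giving 2909 / 4500 / 5480 / 7236 / 10446 / 10444.
Dependents (band 0–14 + band 75–89) = 2909 + 10444 = 13353; working-age = 27662; ratio = 13353/27662 × 100 = 48.3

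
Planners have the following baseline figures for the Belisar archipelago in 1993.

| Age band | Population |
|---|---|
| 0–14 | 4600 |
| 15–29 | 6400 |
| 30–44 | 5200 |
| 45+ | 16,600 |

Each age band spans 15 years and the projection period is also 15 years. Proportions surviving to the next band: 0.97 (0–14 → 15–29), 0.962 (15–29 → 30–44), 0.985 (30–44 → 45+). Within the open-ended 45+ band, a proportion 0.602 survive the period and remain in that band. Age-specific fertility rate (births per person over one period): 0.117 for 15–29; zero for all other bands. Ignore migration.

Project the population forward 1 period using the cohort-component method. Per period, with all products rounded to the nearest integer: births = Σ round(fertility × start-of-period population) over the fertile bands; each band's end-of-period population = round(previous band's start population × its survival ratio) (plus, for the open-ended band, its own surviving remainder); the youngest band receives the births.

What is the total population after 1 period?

26483

Call the groups 1 to 4, youngest first.
After projecting period 1:
Births: 6400 × 0.117 = 749
Group 2: 4600 × 0.97 = 4462
Group 3: 6400 × 0.962 = 6157
Group 4: 5200 × 0.985 + 16600 × 0.602 = 5122 + 9993 = 15115
Giving 749 / 4462 / 6157 / 15115.
Total after period 1: 749 + 4462 + 6157 + 15115 = 26483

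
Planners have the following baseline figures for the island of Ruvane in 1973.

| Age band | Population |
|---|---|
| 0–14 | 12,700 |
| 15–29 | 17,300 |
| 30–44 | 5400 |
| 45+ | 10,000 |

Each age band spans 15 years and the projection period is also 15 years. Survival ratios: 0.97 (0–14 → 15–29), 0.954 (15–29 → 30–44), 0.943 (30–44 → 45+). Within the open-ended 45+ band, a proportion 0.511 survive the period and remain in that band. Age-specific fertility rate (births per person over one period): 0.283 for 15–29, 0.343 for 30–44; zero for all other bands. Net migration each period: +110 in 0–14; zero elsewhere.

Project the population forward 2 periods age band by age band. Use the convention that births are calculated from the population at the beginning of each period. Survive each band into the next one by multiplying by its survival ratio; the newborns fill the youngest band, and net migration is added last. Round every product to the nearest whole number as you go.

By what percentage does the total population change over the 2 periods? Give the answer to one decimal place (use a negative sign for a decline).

Let group 1 be 0–14 through group 4 = 45+.
After projecting period 1:
Births: 17300 * 0.283 = 4896  |  5400 * 0.343 = 1852 — total 6748
Group 2: 12700 * 0.97 = 12319
Group 3: 17300 * 0.954 = 16504
Group 4: 5400 * 0.943 + 10000 * 0.511 = 5092 + 5110 = 10202
Net migration: Group 1 + 110 → 6858
→ [6858, 12319, 16504, 10202]
After projecting period 2:
Births: 12319 * 0.283 = 3486  |  16504 * 0.343 = 5661 — total 9147
Group 2: 6858 * 0.97 = 6652
Group 3: 12319 * 0.954 = 11752
Group 4: 16504 * 0.943 + 10202 * 0.511 = 15563 + 5213 = 20776
Net migration: Group 1 + 110 → 9257
→ [9257, 6652, 11752, 20776]
Total: 45400 → 48437; change = 3037; percentage change = 6.7%

6.7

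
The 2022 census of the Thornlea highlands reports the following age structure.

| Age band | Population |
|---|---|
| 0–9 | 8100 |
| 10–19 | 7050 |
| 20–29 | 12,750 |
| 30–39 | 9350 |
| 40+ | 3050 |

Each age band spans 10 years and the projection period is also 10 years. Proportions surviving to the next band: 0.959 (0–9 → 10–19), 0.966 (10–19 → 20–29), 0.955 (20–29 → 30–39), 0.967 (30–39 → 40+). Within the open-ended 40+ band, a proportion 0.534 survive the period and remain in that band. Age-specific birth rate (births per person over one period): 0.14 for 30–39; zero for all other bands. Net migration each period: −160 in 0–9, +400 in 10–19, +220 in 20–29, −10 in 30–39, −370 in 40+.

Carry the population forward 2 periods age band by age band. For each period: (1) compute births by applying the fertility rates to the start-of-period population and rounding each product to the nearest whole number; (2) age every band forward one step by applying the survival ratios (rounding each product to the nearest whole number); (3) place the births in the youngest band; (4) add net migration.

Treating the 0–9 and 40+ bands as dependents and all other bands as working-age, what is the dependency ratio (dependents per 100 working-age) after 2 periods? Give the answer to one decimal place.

— Period 1 —
Births: 9350 × 0.14 = 1309
10–19: 8100 × 0.959 = 7768
20–29: 7050 × 0.966 = 6810
30–39: 12750 × 0.955 = 12176
40+: 9350 × 0.967 + 3050 × 0.534 = 9041 + 1629 = 10670
Net migration: 0–9 − 160 → 1149; 10–19 + 400 → 8168; 20–29 + 220 → 7030; 30–39 − 10 → 12166; 40+ − 370 → 10300
Giving 1149 / 8168 / 7030 / 12166 / 10300.
— Period 2 —
Births: 12166 × 0.14 = 1703
10–19: 1149 × 0.959 = 1102
20–29: 8168 × 0.966 = 7890
30–39: 7030 × 0.955 = 6714
40+: 12166 × 0.967 + 10300 × 0.534 = 11765 + 5500 = 17265
Net migration: 0–9 − 160 → 1543; 10–19 + 400 → 1502; 20–29 + 220 → 8110; 30–39 − 10 → 6704; 40+ − 370 → 16895
Giving 1543 / 1502 / 8110 / 6704 / 16895.
Dependents (band 0–9 + band 40+) = 1543 + 16895 = 18438; working-age = 16316; ratio = 18438/16316 × 100 = 113.0

113.0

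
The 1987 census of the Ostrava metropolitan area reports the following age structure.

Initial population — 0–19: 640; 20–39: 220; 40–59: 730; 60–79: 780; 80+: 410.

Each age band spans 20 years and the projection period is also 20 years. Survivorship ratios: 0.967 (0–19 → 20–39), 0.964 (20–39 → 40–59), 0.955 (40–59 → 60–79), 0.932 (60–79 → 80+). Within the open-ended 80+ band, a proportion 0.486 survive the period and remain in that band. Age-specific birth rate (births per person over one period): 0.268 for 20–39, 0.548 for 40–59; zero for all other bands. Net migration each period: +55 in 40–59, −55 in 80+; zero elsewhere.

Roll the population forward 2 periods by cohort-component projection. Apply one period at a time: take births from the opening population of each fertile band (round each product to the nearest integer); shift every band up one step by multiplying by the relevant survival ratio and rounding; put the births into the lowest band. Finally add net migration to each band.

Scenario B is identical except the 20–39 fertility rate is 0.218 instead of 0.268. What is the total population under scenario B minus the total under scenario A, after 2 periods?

[period 1]
Births: 220 * 0.268 = 59 ; 730 * 0.548 = 400 → total 459
20–39: 640 * 0.967 = 619
40–59: 220 * 0.964 = 212
60–79: 730 * 0.955 = 697
80+: 780 * 0.932 + 410 * 0.486 = 727 + 199 = 926
Net migration: 40–59 + 55 → 267; 80+ − 55 → 871
→ [459, 619, 267, 697, 871]
[period 2]
Births: 619 * 0.268 = 166 ; 267 * 0.548 = 146 → total 312
20–39: 459 * 0.967 = 444
40–59: 619 * 0.964 = 597
60–79: 267 * 0.955 = 255
80+: 697 * 0.932 + 871 * 0.486 = 650 + 423 = 1073
Net migration: 40–59 + 55 → 652; 80+ − 55 → 1018
→ [312, 444, 652, 255, 1018]
Scenario A total after 2 periods: 2681
Scenario B projection —
[period 1]
Births: 220 * 0.218 = 48 ; 730 * 0.548 = 400 → total 448
20–39: 640 * 0.967 = 619
40–59: 220 * 0.964 = 212
60–79: 730 * 0.955 = 697
80+: 780 * 0.932 + 410 * 0.486 = 727 + 199 = 926
Net migration: 40–59 + 55 → 267; 80+ − 55 → 871
→ [448, 619, 267, 697, 871]
[period 2]
Births: 619 * 0.218 = 135 ; 267 * 0.548 = 146 → total 281
20–39: 448 * 0.967 = 433
40–59: 619 * 0.964 = 597
60–79: 267 * 0.955 = 255
80+: 697 * 0.932 + 871 * 0.486 = 650 + 423 = 1073
Net migration: 40–59 + 55 → 652; 80+ − 55 → 1018
→ [281, 433, 652, 255, 1018]
Scenario B total after 2 periods: 2639
Difference B − A = 2639 − 2681 = -42

-42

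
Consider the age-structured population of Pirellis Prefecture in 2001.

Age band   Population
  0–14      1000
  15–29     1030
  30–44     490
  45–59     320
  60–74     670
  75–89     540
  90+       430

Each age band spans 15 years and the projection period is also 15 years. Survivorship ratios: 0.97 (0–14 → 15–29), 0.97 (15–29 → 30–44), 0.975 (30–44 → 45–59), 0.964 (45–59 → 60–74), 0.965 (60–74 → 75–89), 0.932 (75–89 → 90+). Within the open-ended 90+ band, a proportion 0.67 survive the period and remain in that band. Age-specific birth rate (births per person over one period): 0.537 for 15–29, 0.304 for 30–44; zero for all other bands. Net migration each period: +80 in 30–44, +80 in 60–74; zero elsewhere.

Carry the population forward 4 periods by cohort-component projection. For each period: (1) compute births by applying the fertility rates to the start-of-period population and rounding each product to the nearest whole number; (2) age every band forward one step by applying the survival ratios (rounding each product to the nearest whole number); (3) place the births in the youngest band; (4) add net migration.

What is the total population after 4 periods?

(Groups numbered youngest = 1 to oldest = 7.)
— Period 1 —
Births: 1030 × 0.537 = 553 ; 490 × 0.304 = 149 — total 702
Group 2: 1000 × 0.97 = 970
Group 3: 1030 × 0.97 = 999
Group 4: 490 × 0.975 = 478
Group 5: 320 × 0.964 = 308
Group 6: 670 × 0.965 = 647
Group 7: 540 × 0.932 + 430 × 0.67 = 503 + 288 = 791
Net migration: Group 3 + 80 → 1079; Group 5 + 80 → 388
Giving 702 / 970 / 1079 / 478 / 388 / 647 / 791.
— Period 2 —
Births: 970 × 0.537 = 521 ; 1079 × 0.304 = 328 — total 849
Group 2: 702 × 0.97 = 681
Group 3: 970 × 0.97 = 941
Group 4: 1079 × 0.975 = 1052
Group 5: 478 × 0.964 = 461
Group 6: 388 × 0.965 = 374
Group 7: 647 × 0.932 + 791 × 0.67 = 603 + 530 = 1133
Net migration: Group 3 + 80 → 1021; Group 5 + 80 → 541
Giving 849 / 681 / 1021 / 1052 / 541 / 374 / 1133.
— Period 3 —
Births: 681 × 0.537 = 366 ; 1021 × 0.304 = 310 — total 676
Group 2: 849 × 0.97 = 824
Group 3: 681 × 0.97 = 661
Group 4: 1021 × 0.975 = 995
Group 5: 1052 × 0.964 = 1014
Group 6: 541 × 0.965 = 522
Group 7: 374 × 0.932 + 1133 × 0.67 = 349 + 759 = 1108
Net migration: Group 3 + 80 → 741; Group 5 + 80 → 1094
Giving 676 / 824 / 741 / 995 / 1094 / 522 / 1108.
— Period 4 —
Births: 824 × 0.537 = 442 ; 741 × 0.304 = 225 — total 667
Group 2: 676 × 0.97 = 656
Group 3: 824 × 0.97 = 799
Group 4: 741 × 0.975 = 722
Group 5: 995 × 0.964 = 959
Group 6: 1094 × 0.965 = 1056
Group 7: 522 × 0.932 + 1108 × 0.67 = 487 + 742 = 1229
Net migration: Group 3 + 80 → 879; Group 5 + 80 → 1039
Giving 667 / 656 / 879 / 722 / 1039 / 1056 / 1229.
Total after period 4: 667 + 656 + 879 + 722 + 1039 + 1056 + 1229 = 6248

6248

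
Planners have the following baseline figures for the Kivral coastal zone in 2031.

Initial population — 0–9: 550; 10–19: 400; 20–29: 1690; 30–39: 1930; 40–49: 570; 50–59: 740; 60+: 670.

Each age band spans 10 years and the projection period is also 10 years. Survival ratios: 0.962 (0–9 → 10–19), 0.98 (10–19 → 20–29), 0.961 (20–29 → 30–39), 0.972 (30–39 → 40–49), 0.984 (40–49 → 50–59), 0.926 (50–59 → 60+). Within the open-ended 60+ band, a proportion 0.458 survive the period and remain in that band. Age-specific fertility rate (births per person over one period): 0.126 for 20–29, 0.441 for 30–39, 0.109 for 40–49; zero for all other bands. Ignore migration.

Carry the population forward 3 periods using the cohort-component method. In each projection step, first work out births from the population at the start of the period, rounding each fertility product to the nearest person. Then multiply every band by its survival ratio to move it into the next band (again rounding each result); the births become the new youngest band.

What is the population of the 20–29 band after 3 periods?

1061

Numbering the bands 1..7 from youngest to oldest:
[period 1]
Births: 1690 * 0.126 = 213 ; 1930 * 0.441 = 851 ; 570 * 0.109 = 62 → total 1126
Band 2: 550 * 0.962 = 529
Band 3: 400 * 0.98 = 392
Band 4: 1690 * 0.961 = 1624
Band 5: 1930 * 0.972 = 1876
Band 6: 570 * 0.984 = 561
Band 7: 740 * 0.926 + 670 * 0.458 = 685 + 307 = 992
→ [1126, 529, 392, 1624, 1876, 561, 992]
[period 2]
Births: 392 * 0.126 = 49 ; 1624 * 0.441 = 716 ; 1876 * 0.109 = 204 → total 969
Band 2: 1126 * 0.962 = 1083
Band 3: 529 * 0.98 = 518
Band 4: 392 * 0.961 = 377
Band 5: 1624 * 0.972 = 1579
Band 6: 1876 * 0.984 = 1846
Band 7: 561 * 0.926 + 992 * 0.458 = 519 + 454 = 973
→ [969, 1083, 518, 377, 1579, 1846, 973]
[period 3]
Births: 518 * 0.126 = 65 ; 377 * 0.441 = 166 ; 1579 * 0.109 = 172 → total 403
Band 2: 969 * 0.962 = 932
Band 3: 1083 * 0.98 = 1061
Band 4: 518 * 0.961 = 498
Band 5: 377 * 0.972 = 366
Band 6: 1579 * 0.984 = 1554
Band 7: 1846 * 0.926 + 973 * 0.458 = 1709 + 446 = 2155
→ [403, 932, 1061, 498, 366, 1554, 2155]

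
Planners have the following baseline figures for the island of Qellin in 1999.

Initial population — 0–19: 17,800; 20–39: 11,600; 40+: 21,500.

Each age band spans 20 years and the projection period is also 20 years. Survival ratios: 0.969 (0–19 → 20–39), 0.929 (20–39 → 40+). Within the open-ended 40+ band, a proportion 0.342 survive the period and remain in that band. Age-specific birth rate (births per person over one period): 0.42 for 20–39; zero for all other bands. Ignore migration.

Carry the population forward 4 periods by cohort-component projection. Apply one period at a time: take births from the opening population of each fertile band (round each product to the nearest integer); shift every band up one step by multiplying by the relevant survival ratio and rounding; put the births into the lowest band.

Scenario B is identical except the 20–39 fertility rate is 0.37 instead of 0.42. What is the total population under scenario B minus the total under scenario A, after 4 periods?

Call the groups 1 to 3, youngest first.
— Period 1 —
Births: 11600 * 0.42 = 4872
Group 2: 17800 * 0.969 = 17248
Group 3: 11600 * 0.929 + 21500 * 0.342 = 10776 + 7353 = 18129
Population now: 0–19=4872, 20–39=17248, 40+=18129
— Period 2 —
Births: 17248 * 0.42 = 7244
Group 2: 4872 * 0.969 = 4721
Group 3: 17248 * 0.929 + 18129 * 0.342 = 16023 + 6200 = 22223
Population now: 0–19=7244, 20–39=4721, 40+=22223
— Period 3 —
Births: 4721 * 0.42 = 1983
Group 2: 7244 * 0.969 = 7019
Group 3: 4721 * 0.929 + 22223 * 0.342 = 4386 + 7600 = 11986
Population now: 0–19=1983, 20–39=7019, 40+=11986
— Period 4 —
Births: 7019 * 0.42 = 2948
Group 2: 1983 * 0.969 = 1922
Group 3: 7019 * 0.929 + 11986 * 0.342 = 6521 + 4099 = 10620
Population now: 0–19=2948, 20–39=1922, 40+=10620
Scenario A total after 4 periods: 15490
Scenario B projection —
— Period 1 —
Births: 11600 * 0.37 = 4292
Group 2: 17800 * 0.969 = 17248
Group 3: 11600 * 0.929 + 21500 * 0.342 = 10776 + 7353 = 18129
Population now: 0–19=4292, 20–39=17248, 40+=18129
— Period 2 —
Births: 17248 * 0.37 = 6382
Group 2: 4292 * 0.969 = 4159
Group 3: 17248 * 0.929 + 18129 * 0.342 = 16023 + 6200 = 22223
Population now: 0–19=6382, 20–39=4159, 40+=22223
— Period 3 —
Births: 4159 * 0.37 = 1539
Group 2: 6382 * 0.969 = 6184
Group 3: 4159 * 0.929 + 22223 * 0.342 = 3864 + 7600 = 11464
Population now: 0–19=1539, 20–39=6184, 40+=11464
— Period 4 —
Births: 6184 * 0.37 = 2288
Group 2: 1539 * 0.969 = 1491
Group 3: 6184 * 0.929 + 11464 * 0.342 = 5745 + 3921 = 9666
Population now: 0–19=2288, 20–39=1491, 40+=9666
Scenario B total after 4 periods: 13445
Difference B − A = 13445 − 15490 = -2045

-2045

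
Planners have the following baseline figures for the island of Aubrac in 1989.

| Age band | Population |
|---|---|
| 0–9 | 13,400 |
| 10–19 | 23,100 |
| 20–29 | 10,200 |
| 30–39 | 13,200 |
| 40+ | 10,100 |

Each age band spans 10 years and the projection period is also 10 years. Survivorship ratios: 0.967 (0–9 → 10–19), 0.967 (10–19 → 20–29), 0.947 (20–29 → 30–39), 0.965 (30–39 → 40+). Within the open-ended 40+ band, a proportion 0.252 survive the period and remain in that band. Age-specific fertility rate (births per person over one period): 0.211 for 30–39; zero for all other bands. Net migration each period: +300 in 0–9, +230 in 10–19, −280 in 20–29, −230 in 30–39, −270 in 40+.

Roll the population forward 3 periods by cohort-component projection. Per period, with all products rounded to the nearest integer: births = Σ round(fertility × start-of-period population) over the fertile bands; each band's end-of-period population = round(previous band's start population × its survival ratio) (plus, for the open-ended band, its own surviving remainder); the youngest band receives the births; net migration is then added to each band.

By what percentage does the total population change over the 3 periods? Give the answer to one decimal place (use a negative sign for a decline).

Let group 1 be 0–9 through group 5 = 40+.
After projecting period 1:
Births: 13200 × 0.211 = 2785
Group 2: 13400 × 0.967 = 12958
Group 3: 23100 × 0.967 = 22338
Group 4: 10200 × 0.947 = 9659
Group 5: 13200 × 0.965 + 10100 × 0.252 = 12738 + 2545 = 15283
Net migration: Group 1 + 300 → 3085; Group 2 + 230 → 13188; Group 3 − 280 → 22058; Group 4 − 230 → 9429; Group 5 − 270 → 15013
End of period: [3085, 13188, 22058, 9429, 15013]
After projecting period 2:
Births: 9429 × 0.211 = 1990
Group 2: 3085 × 0.967 = 2983
Group 3: 13188 × 0.967 = 12753
Group 4: 22058 × 0.947 = 20889
Group 5: 9429 × 0.965 + 15013 × 0.252 = 9099 + 3783 = 12882
Net migration: Group 1 + 300 → 2290; Group 2 + 230 → 3213; Group 3 − 280 → 12473; Group 4 − 230 → 20659; Group 5 − 270 → 12612
End of period: [2290, 3213, 12473, 20659, 12612]
After projecting period 3:
Births: 20659 × 0.211 = 4359
Group 2: 2290 × 0.967 = 2214
Group 3: 3213 × 0.967 = 3107
Group 4: 12473 × 0.947 = 11812
Group 5: 20659 × 0.965 + 12612 × 0.252 = 19936 + 3178 = 23114
Net migration: Group 1 + 300 → 4659; Group 2 + 230 → 2444; Group 3 − 280 → 2827; Group 4 − 230 → 11582; Group 5 − 270 → 22844
End of period: [4659, 2444, 2827, 11582, 22844]
Total: 70000 → 44356; change = -25644; percentage change = -36.6%

-36.6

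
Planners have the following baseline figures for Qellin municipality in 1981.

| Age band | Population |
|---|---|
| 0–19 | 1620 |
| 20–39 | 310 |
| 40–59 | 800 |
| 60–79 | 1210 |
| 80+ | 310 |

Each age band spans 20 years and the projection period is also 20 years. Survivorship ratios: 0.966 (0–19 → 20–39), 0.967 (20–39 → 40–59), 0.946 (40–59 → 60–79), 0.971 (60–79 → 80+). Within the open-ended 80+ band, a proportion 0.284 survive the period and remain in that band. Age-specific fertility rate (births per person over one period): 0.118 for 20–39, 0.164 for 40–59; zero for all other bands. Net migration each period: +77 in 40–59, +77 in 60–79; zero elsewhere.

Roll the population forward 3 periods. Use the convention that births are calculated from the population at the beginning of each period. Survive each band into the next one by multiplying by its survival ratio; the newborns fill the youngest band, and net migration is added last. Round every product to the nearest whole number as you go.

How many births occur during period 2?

247

— Period 1 —
Births: 310 * 0.118 = 37, 800 * 0.164 = 131 — total 168
20–39: 1620 * 0.966 = 1565
40–59: 310 * 0.967 = 300
60–79: 800 * 0.946 = 757
80+: 1210 * 0.971 + 310 * 0.284 = 1175 + 88 = 1263
Net migration: 40–59 + 77 → 377; 60–79 + 77 → 834
→ [168, 1565, 377, 834, 1263]
— Period 2 —
Births: 1565 * 0.118 = 185, 377 * 0.164 = 62 — total 247
20–39: 168 * 0.966 = 162
40–59: 1565 * 0.967 = 1513
60–79: 377 * 0.946 = 357
80+: 834 * 0.971 + 1263 * 0.284 = 810 + 359 = 1169
Net migration: 40–59 + 77 → 1590; 60–79 + 77 → 434
→ [247, 162, 1590, 434, 1169]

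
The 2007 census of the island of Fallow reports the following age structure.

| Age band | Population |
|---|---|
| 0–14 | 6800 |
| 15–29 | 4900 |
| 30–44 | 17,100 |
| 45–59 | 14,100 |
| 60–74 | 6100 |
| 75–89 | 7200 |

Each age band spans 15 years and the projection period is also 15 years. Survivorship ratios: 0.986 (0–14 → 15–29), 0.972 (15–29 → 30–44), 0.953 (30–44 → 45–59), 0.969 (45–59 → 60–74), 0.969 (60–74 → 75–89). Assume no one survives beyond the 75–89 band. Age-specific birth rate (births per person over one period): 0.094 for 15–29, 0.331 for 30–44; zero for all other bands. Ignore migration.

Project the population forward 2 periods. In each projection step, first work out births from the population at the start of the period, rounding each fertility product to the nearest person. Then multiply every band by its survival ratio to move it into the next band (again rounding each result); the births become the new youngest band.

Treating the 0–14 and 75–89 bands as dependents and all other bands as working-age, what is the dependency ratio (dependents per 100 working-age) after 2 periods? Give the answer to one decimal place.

After projecting period 1:
Births: 4900 × 0.094 = 461 ; 17100 × 0.331 = 5660 → total 6121
15–29: 6800 × 0.986 = 6705
30–44: 4900 × 0.972 = 4763
45–59: 17100 × 0.953 = 16296
60–74: 14100 × 0.969 = 13663
75–89: 6100 × 0.969 = 5911
Giving 6121 / 6705 / 4763 / 16296 / 13663 / 5911.
After projecting period 2:
Births: 6705 × 0.094 = 630 ; 4763 × 0.331 = 1577 → total 2207
15–29: 6121 × 0.986 = 6035
30–44: 6705 × 0.972 = 6517
45–59: 4763 × 0.953 = 4539
60–74: 16296 × 0.969 = 15791
75–89: 13663 × 0.969 = 13239
Giving 2207 / 6035 / 6517 / 4539 / 15791 / 13239.
Dependents (band 0–14 + band 75–89) = 2207 + 13239 = 15446; working-age = 32882; ratio = 15446/32882 × 100 = 47.0

47.0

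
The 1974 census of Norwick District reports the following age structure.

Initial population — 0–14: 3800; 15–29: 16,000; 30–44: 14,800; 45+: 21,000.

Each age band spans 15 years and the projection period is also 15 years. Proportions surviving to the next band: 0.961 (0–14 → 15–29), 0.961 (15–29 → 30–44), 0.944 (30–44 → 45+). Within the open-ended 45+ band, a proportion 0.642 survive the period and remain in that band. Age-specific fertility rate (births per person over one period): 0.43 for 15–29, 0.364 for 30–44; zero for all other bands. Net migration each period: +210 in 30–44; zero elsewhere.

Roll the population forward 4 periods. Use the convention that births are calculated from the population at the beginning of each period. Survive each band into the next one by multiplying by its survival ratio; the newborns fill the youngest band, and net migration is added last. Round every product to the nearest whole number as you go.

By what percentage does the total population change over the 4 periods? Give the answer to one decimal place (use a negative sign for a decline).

-15.9

Call the bands 1 to 4, youngest first.
After projecting period 1:
Births: 16000 × 0.43 = 6880 ; 14800 × 0.364 = 5387 ⇒ total 12267
Band 2: 3800 × 0.961 = 3652
Band 3: 16000 × 0.961 = 15376
Band 4: 14800 × 0.944 + 21000 × 0.642 = 13971 + 13482 = 27453
Net migration: Band 3 + 210 → 15586
Giving 12267 / 3652 / 15586 / 27453.
After projecting period 2:
Births: 3652 × 0.43 = 1570 ; 15586 × 0.364 = 5673 ⇒ total 7243
Band 2: 12267 × 0.961 = 11789
Band 3: 3652 × 0.961 = 3510
Band 4: 15586 × 0.944 + 27453 × 0.642 = 14713 + 17625 = 32338
Net migration: Band 3 + 210 → 3720
Giving 7243 / 11789 / 3720 / 32338.
After projecting period 3:
Births: 11789 × 0.43 = 5069 ; 3720 × 0.364 = 1354 ⇒ total 6423
Band 2: 7243 × 0.961 = 6961
Band 3: 11789 × 0.961 = 11329
Band 4: 3720 × 0.944 + 32338 × 0.642 = 3512 + 20761 = 24273
Net migration: Band 3 + 210 → 11539
Giving 6423 / 6961 / 11539 / 24273.
After projecting period 4:
Births: 6961 × 0.43 = 2993 ; 11539 × 0.364 = 4200 ⇒ total 7193
Band 2: 6423 × 0.961 = 6173
Band 3: 6961 × 0.961 = 6690
Band 4: 11539 × 0.944 + 24273 × 0.642 = 10893 + 15583 = 26476
Net migration: Band 3 + 210 → 6900
Giving 7193 / 6173 / 6900 / 26476.
Total: 55600 → 46742; change = -8858; percentage change = -15.9%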